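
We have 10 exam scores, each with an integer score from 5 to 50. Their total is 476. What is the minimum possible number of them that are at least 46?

If only k of them are at least 46, the other 10 − k are at most 45, so the total is at most k·50 + (10 − k)·45.
This must reach 476, so k·50 + (10 − k)·45 ≥ 476, giving k ≥ 6.
Exactly 6 works: 6 values at 50 and 4 at 45 total 480; lower one of the high values by 4 (still ≥ 46) to hit 476.

6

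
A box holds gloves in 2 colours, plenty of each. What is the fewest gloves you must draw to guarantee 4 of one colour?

7

In the worst case you draw 3 of each of the 2 colours: 2 × 3 = 6.
One more forces 4 of some colour, so 6 + 1 = 7.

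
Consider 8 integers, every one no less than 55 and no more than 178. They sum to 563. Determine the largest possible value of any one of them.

Maximizing one value means minimizing the remaining 7.
The other 7 contribute at least 7 × 55 = 385, leaving at most 563 − 385 = 178.
Since 178 ≤ 178, this is achievable: one at 178 and 7 at 55.

178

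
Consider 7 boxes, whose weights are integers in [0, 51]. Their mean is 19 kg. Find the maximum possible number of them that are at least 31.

The total is 7 × 19 = 133.
With k values at 31 or above and the rest at least 0, the sum is at least 0 + 31k.
Since the sum is 133, we need 31k ≤ 133, i.e. k ≤ 4.
k = 4 is achieved by 4 values at 31 and 3 at 0, total 124; add 9 to one value (staying below 31) to reach 133.

4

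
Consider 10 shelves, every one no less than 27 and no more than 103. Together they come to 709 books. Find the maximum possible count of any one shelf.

To make one shelf as large as possible, make the other 9 as small as possible.
The other 9 contribute at least 9 × 27 = 243, leaving at most 709 − 243 = 466.
But each shelf is capped at 103, so the maximum is 103.
Achievable: one at 103 and the other 9 totalling 606, which fits since 9 × 27 ≤ 606 ≤ 9 × 103.

103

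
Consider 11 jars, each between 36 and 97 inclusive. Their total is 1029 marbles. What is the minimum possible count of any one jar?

59

Minimizing one value means maximizing the remaining 10.
The other 10 contribute at most 10 × 97 = 970, leaving at least 1029 − 970 = 59.
Since 59 ≥ 36, this is achievable: one at 59 and 10 at 97.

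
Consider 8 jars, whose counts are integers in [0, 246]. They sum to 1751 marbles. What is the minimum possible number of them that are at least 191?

If only k of them are at least 191, the other 8 − k are at most 190, so the total is at most k·246 + (8 − k)·190.
This must reach 1751, so k·246 + (8 − k)·190 ≥ 1751, giving k ≥ 5.
Exactly 5 works: 5 values at 246 and 3 at 190 total 1800; lower one of the high values by 49 (still ≥ 191) to hit 1751.

5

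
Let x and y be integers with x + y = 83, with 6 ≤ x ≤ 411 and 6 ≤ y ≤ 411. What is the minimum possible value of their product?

462

xy = x(83 − x) is concave in x, so over [6, 77] it is minimized at an endpoint.
The extreme feasible split is x = 6, y = 77, giving xy = 462.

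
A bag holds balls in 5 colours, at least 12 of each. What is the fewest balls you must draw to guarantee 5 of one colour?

You could draw 4 of every colour without reaching 5 of any — 20 in all.
One more forces 5 of some colour, so 20 + 1 = 21.

21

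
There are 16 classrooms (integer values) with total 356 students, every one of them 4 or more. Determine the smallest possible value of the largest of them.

23

Some value must be at least ⌈356/16⌉ = 23, since 16 × 22 = 352 < 356.
Equality holds with 4 values of 23 and 12 values of 22.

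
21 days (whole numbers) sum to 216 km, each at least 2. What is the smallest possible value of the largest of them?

If every one of the 21 were at most 10, the total would be at most 21 × 10 = 210 < 216.
Equality holds with 6 values of 11 and 15 values of 10.

11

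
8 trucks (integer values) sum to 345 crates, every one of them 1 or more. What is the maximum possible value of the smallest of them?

The average is 345/8 < 44, so some value is ≤ 43.
Achievable: 7 of them at 43 and 1 at 44 total 345.

43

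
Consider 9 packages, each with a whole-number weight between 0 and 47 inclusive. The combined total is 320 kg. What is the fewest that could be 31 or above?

3

Suppose at most 9 − j of them reach 31; then j values are ≤ 30 and the rest ≤ 47.
The total is then ≤ 30·j + 47·(9 − j) = 423 − 17j. For this to be ≥ 320 we need j ≤ 6, so at least 9 − 6 = 3 must reach 31.
Exactly 3 works: 3 values at 47 and 6 at 30 total 321; lower one of the high values by 1 (still ≥ 31) to hit 320.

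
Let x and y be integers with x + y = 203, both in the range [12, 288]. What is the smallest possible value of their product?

2292

Since x + y is fixed, pushing one of them to its bound minimizes the product.
The extreme feasible split is x = 12, y = 191, giving xy = 2292.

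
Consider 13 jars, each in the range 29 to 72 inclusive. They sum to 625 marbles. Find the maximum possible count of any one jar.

To make one jar as large as possible, make the other 12 as small as possible.
The other 12 contribute at least 12 × 29 = 348, leaving at most 625 − 348 = 277.
But each jar is capped at 72, so the maximum is 72.
Achievable: one at 72 and the other 12 totalling 553, which fits since 12 × 29 ≤ 553 ≤ 12 × 72.

72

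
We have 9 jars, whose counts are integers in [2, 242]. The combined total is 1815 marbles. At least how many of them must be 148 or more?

6

If only k of them are at least 148, the other 9 − k are at most 147, so the total is at most k·242 + (9 − k)·147.
This must reach 1815, so k·242 + (9 − k)·147 ≥ 1815, giving k ≥ 6.
Exactly 6 works: 6 values at 242 and 3 at 147 total 1893; lower one of the high values by 78 (still ≥ 148) to hit 1815.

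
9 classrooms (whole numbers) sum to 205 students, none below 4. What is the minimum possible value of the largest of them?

23

The 9 values sum to 205, so their maximum is at least ⌈205/9⌉ = 23.
Taking 2 copies of 22 and 7 copies of 23 gives exactly 205, so 23 is attained.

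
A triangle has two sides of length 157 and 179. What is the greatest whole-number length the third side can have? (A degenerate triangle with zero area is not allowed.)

The third side must be less than 157 + 179 = 336.
The largest integer below 336 is 335.

335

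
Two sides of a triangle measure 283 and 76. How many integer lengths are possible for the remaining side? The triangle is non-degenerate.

The triangle inequality gives |283 − 76| < c < 283 + 76, i.e. 207 < c < 359.
So c can be any integer from 208 to 358: 151 values.

151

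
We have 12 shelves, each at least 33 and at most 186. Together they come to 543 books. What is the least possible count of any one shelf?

To make one shelf as small as possible, make the other 11 as large as possible.
The other 11 can take up 11 × 186 = 2046 ≥ 543 − 33, so one shelf can sit at its floor of 33.
Achievable: one at 33 and the other 11 totalling 510, which fits since 11 × 33 ≤ 510 ≤ 11 × 186.

33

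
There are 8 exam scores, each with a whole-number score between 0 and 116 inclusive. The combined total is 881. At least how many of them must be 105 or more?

5

Each value short of 105 is at most 104, costing at least 116 − 104 = 12 against the maximum total of 928.
We can afford to lose at most 928 − 881 = 47, so at most ⌊47/12⌋ = 3 fall short, and at least 5 are ≥ 105.
Exactly 5 works: 5 values at 116 and 3 at 104 total 892; lower one of the high values by 11 (still ≥ 105) to hit 881.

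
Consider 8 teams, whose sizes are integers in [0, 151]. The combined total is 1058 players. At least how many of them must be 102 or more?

If only k of them are at least 102, the other 8 − k are at most 101, so the total is at most k·151 + (8 − k)·101.
This must reach 1058, so k·151 + (8 − k)·101 ≥ 1058, giving k ≥ 5.
Exactly 5 works: 5 values at 151 and 3 at 101 total 1058.

5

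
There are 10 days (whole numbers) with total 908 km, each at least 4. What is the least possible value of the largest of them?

91

Some value must be at least ⌈908/10⌉ = 91, since 10 × 90 = 900 < 908.
Equality holds with 8 values of 91 and 2 values of 90.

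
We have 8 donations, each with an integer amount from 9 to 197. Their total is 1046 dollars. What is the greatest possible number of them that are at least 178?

5

Suppose k of them are at least 178. Those contribute at least 178 each and the other 8 − k at least 9 each.
So the total is at least 178k + 9(8 − k) = 72 + 169k. This must be ≤ 1046, giving k ≤ 5.
k = 5 is achieved by 5 values at 178 and 3 at 9, total 917; add 129 to one value (staying below 178) to reach 1046.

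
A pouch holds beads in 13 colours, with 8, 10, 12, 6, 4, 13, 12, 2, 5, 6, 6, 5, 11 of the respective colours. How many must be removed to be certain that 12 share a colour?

In the worst case you take as many as possible of each colour without reaching 12: 8 + 10 + 11 + 6 + 4 + 11 + 11 + 2 + 5 + 6 + 6 + 5 + 11 = 96.
The next one must give 12 of some colour, so 96 + 1 = 97.

97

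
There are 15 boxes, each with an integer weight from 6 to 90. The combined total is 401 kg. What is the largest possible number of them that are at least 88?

With k values at 88 or above and the rest at least 6, the sum is at least 90 + 82k.
Since the sum is 401, we need 82k ≤ 311, i.e. k ≤ 3.
k = 3 is achieved by 3 values at 88 and 12 at 6, total 336; add 65 to one value (staying below 88) to reach 401.

3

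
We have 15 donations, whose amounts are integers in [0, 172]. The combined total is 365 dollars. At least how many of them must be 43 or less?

7

Each value above 43 is at least 44, contributing at least 44 − 0 = 44 above the floor 0.
The sum exceeds the floor total 0 by 365, so at most ⌊365/44⌋ = 8 exceed 43, and at least 7 are ≤ 43.
Exactly 7 works: 7 values at 0 and 8 at 44 total 352; raise one of the low values by 13 (still ≤ 43) to hit 365.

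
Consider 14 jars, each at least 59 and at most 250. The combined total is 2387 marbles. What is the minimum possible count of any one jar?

59

To make one jar as small as possible, make the other 13 as large as possible.
The other 13 can take up 13 × 250 = 3250 ≥ 2387 − 59, so one jar can sit at its floor of 59.
Achievable: one at 59 and the other 13 totalling 2328, which fits since 13 × 59 ≤ 2328 ≤ 13 × 250.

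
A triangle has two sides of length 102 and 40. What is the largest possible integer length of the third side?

The third side must be less than 102 + 40 = 142.
The largest integer below 142 is 141.

141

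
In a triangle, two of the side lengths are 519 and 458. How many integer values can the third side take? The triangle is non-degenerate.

The triangle inequality gives |519 − 458| < c < 519 + 458, i.e. 61 < c < 977.
So c can be any integer from 62 to 976: 915 values.

915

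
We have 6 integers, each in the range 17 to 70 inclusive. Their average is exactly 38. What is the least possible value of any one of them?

To make one integer as small as possible, make the other 5 as large as possible.
The total is 6 × 38 = 228.
The other 5 can take up 5 × 70 = 350 ≥ 228 − 17, so one integer can sit at its floor of 17.
Achievable: one at 17 and the other 5 totalling 211, which fits since 5 × 17 ≤ 211 ≤ 5 × 70.

17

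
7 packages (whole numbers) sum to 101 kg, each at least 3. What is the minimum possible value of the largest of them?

15

The 7 values sum to 101, so their maximum is at least ⌈101/7⌉ = 15.
Achievable: 3 of them at 15 and 4 at 14 total 101.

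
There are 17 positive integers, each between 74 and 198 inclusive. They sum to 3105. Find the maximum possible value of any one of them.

198

To make one integer as large as possible, make the other 16 as small as possible.
The other 16 contribute at least 16 × 74 = 1184, leaving at most 3105 − 1184 = 1921.
But each integer is capped at 198, so the maximum is 198.
Achievable: one at 198 and the other 16 totalling 2907, which fits since 16 × 74 ≤ 2907 ≤ 16 × 198.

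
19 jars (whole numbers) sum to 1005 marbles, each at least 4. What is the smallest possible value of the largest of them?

53

The 19 values sum to 1005, so their maximum is at least ⌈1005/19⌉ = 53.
Achievable: 17 of them at 53 and 2 at 52 total 1005.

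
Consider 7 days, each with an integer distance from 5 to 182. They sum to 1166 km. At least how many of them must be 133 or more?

5

Each value short of 133 is at most 132, costing at least 182 − 132 = 50 against the maximum total of 1274.
We can afford to lose at most 1274 − 1166 = 108, so at most ⌊108/50⌋ = 2 fall short, and at least 5 are ≥ 133.
Exactly 5 works: 5 values at 182 and 2 at 132 total 1174; lower one of the high values by 8 (still ≥ 133) to hit 1166.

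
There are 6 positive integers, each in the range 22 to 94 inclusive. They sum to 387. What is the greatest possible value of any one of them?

94

To make one integer as large as possible, make the other 5 as small as possible.
The other 5 contribute at least 5 × 22 = 110, leaving at most 387 − 110 = 277.
But each integer is capped at 94, so the maximum is 94.
Achievable: one at 94 and the other 5 totalling 293, which fits since 5 × 22 ≤ 293 ≤ 5 × 94.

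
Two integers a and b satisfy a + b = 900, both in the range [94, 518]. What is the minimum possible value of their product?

For a fixed sum, ab is smallest when a and b are as far apart as possible.
The extreme feasible split is a = 382, b = 518, giving ab = 197876.

197876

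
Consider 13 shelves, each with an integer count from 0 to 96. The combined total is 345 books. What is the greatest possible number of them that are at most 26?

Suppose k of them are at most 26. Those contribute at most 26 each and the rest at most 96 each.
So the total is at most 26k + 96(13 − k) = 1248 − 70k. This must still be ≥ 345, so k ≤ 12.
k = 12 is achieved by 12 values at 26 and 1 at 96, total 408; lower one of the 96's by 63 (still > 26) to reach 345.

12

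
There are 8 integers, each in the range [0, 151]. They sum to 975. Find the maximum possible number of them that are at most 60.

Suppose k of them are at most 60. Those contribute at most 60 each and the rest at most 151 each.
So the total is at most 60k + 151(8 − k) = 1208 − 91k. This must still be ≥ 975, so k ≤ 2.
k = 2 is achieved by 2 values at 60 and 6 at 151, total 1026; lower one of the 151's by 51 (still > 60) to reach 975.

2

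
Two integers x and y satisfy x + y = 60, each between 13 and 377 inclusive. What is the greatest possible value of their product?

900

xy = x(60 − x) is maximized when x is as near 60/2 as the bounds allow.
Taking x = 30 and y = 30 (both in [13, 377]) gives xy = 900.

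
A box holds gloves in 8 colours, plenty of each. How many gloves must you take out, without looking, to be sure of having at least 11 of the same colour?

81

In the worst case you draw 10 of each of the 8 colours: 8 × 10 = 80.
One more forces 11 of some colour, so 80 + 1 = 81.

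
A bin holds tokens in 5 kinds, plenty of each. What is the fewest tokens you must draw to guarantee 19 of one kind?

You could draw 18 of every kind without reaching 19 of any — 90 in all.
One more forces 19 of some kind, so 90 + 1 = 91.

91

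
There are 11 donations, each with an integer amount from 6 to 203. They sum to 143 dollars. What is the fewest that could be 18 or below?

6

Let j be the number exceeding 18. Then the total is ≥ 19·j + 6·(11 − j) = 66 + 13j.
So 13j ≤ 77 and j ≤ 5; hence at least 11 − 5 = 6 are ≤ 18.
Exactly 6 works: 6 values at 6 and 5 at 19 total 131; raise one of the low values by 12 (still ≤ 18) to hit 143.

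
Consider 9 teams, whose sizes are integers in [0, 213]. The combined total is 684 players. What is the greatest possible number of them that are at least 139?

4

Suppose k of them are at least 139. Those contribute at least 139 each and the other 9 − k at least 0 each.
So the total is at least 139k + 0(9 − k) = 0 + 139k. This must be ≤ 684, giving k ≤ 4.
k = 4 is achieved by 4 values at 139 and 5 at 0, total 556; add 128 to one value (staying below 139) to reach 684.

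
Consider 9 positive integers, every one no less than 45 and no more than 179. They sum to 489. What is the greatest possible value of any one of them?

To make one integer as large as possible, make the other 8 as small as possible.
The other 8 contribute at least 8 × 45 = 360, leaving at most 489 − 360 = 129.
Since 129 ≤ 179, this is achievable: one at 129 and 8 at 45.

129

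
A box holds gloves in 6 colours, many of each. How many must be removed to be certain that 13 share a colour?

In the worst case you draw 12 of each of the 6 colours: 6 × 12 = 72.
One more forces 13 of some colour, so 72 + 1 = 73.

73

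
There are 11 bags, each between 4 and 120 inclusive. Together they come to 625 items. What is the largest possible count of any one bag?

To make one bag as large as possible, make the other 10 as small as possible.
The other 10 contribute at least 10 × 4 = 40, leaving at most 625 − 40 = 585.
But each bag is capped at 120, so the maximum is 120.
Achievable: one at 120 and the other 10 totalling 505, which fits since 10 × 4 ≤ 505 ≤ 10 × 120.

120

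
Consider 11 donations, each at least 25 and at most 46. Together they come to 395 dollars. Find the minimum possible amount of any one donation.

25

To make one donation as small as possible, make the other 10 as large as possible.
The other 10 can take up 10 × 46 = 460 ≥ 395 − 25, so one donation can sit at its floor of 25.
Achievable: one at 25 and the other 10 totalling 370, which fits since 10 × 25 ≤ 370 ≤ 10 × 46.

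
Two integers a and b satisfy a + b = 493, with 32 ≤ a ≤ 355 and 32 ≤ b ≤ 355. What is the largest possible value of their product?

With a + b fixed, ab peaks when the two are closest together.
Taking a = 246 and b = 247 (both in [32, 355]) gives ab = 60762.

60762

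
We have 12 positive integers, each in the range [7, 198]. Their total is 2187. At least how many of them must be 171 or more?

6

Suppose at most 12 − j of them reach 171; then j values are ≤ 170 and the rest ≤ 198.
The total is then ≤ 170·j + 198·(12 − j) = 2376 − 28j. For this to be ≥ 2187 we need j ≤ 6, so at least 12 − 6 = 6 must reach 171.
Exactly 6 works: 6 values at 198 and 6 at 170 total 2208; lower one of the high values by 21 (still ≥ 171) to hit 2187.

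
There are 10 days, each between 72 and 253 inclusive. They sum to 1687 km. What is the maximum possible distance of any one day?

253

To make one day as large as possible, make the other 9 as small as possible.
The other 9 contribute at least 9 × 72 = 648, leaving at most 1687 − 648 = 1039.
But each day is capped at 253, so the maximum is 253.
Achievable: one at 253 and the other 9 totalling 1434, which fits since 9 × 72 ≤ 1434 ≤ 9 × 253.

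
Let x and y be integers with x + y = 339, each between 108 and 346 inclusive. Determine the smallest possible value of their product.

24948

xy = x(339 − x) is concave in x, so over [108, 231] it is minimized at an endpoint.
At the endpoint x = 108, y = 339 − 108 = 231, so xy = 108 × 231 = 24948.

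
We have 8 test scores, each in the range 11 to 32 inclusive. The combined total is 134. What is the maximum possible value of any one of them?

32

Maximizing one value means minimizing the remaining 7.
The other 7 contribute at least 7 × 11 = 77, leaving at most 134 − 77 = 57.
But each score is capped at 32, so the maximum is 32.
Achievable: one at 32 and the other 7 totalling 102, which fits since 7 × 11 ≤ 102 ≤ 7 × 32.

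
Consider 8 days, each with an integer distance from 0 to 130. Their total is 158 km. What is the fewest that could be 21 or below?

If only k of them are at most 21, the other 8 − k are at least 22, so the total is at least (8 − k)·22 + k·0.
This is ≤ 158, so (8 − k)·22 + 0k ≤ 158, which gives k ≥ 1.
Exactly 1 works: 1 value at 0 and 7 at 22 total 154; raise one of the low values by 4 (still ≤ 21) to hit 158.

1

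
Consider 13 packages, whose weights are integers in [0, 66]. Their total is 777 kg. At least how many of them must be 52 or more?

Suppose at most 13 − j of them reach 52; then j values are ≤ 51 and the rest ≤ 66.
The total is then ≤ 51·j + 66·(13 − j) = 858 − 15j. For this to be ≥ 777 we need j ≤ 5, so at least 13 − 5 = 8 must reach 52.
Exactly 8 works: 8 values at 66 and 5 at 51 total 783; lower one of the high values by 6 (still ≥ 52) to hit 777.

8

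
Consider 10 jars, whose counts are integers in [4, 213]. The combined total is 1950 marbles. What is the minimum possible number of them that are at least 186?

If only k of them are at least 186, the other 10 − k are at most 185, so the total is at most k·213 + (10 − k)·185.
This must reach 1950, so k·213 + (10 − k)·185 ≥ 1950, giving k ≥ 4.
Exactly 4 works: 4 values at 213 and 6 at 185 total 1962; lower one of the high values by 12 (still ≥ 186) to hit 1950.

4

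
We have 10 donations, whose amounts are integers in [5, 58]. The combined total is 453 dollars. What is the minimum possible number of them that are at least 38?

If only k of them are at least 38, the other 10 − k are at most 37, so the total is at most k·58 + (10 − k)·37.
This must reach 453, so k·58 + (10 − k)·37 ≥ 453, giving k ≥ 4.
Exactly 4 works: 4 values at 58 and 6 at 37 total 454; lower one of the high values by 1 (still ≥ 38) to hit 453.

4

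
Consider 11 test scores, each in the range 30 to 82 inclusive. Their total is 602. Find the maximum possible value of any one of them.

82

To make one score as large as possible, make the other 10 as small as possible.
The other 10 contribute at least 10 × 30 = 300, leaving at most 602 − 300 = 302.
But each score is capped at 82, so the maximum is 82.
Achievable: one at 82 and the other 10 totalling 520, which fits since 10 × 30 ≤ 520 ≤ 10 × 82.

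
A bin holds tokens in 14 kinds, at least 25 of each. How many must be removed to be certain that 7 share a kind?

In the worst case you draw 6 of each of the 14 kinds: 14 × 6 = 84.
One more forces 7 of some kind, so 84 + 1 = 85.

85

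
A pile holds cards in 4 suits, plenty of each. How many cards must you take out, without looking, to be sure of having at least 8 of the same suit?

In the worst case you draw 7 of each of the 4 suits: 4 × 7 = 28.
One more forces 8 of some suit, so 28 + 1 = 29.

29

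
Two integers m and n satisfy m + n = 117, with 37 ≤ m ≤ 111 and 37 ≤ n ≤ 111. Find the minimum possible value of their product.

2960

Since m + n is fixed, pushing one of them to its bound minimizes the product.
The extreme feasible split is m = 37, n = 80, giving mn = 2960.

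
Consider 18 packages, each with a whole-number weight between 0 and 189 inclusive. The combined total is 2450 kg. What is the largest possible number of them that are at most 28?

5

Each value at 28 or below falls at least 189 − 28 = 161 short of the ceiling 189.
The ceiling total is 18 × 189 = 3402, and we need 2450, so at most ⌊(3402 − 2450)/161⌋ = 5 can be that low.
k = 5 is achieved by 5 values at 28 and 13 at 189, total 2597; lower one of the 189's by 147 (still > 28) to reach 2450.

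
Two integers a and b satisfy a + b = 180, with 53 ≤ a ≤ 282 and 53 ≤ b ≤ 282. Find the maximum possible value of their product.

8100

With a + b fixed, ab peaks when the two are closest together.
Taking a = 90 and b = 90 (both in [53, 282]) gives ab = 8100.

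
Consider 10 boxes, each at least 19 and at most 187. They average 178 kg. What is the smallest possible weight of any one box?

97

To make one box as small as possible, make the other 9 as large as possible.
The total is 10 × 178 = 1780.
The other 9 contribute at most 9 × 187 = 1683, leaving at least 1780 − 1683 = 97.
Since 97 ≥ 19, this is achievable: one at 97 and 9 at 187.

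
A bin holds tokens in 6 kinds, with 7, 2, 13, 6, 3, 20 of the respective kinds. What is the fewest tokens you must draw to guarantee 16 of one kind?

47

In the worst case you take as many as possible of each kind without reaching 16: 7 + 2 + 13 + 6 + 3 + 15 = 46.
The next one must give 16 of some kind, so 46 + 1 = 47.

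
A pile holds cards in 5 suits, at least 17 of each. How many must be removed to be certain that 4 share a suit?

In the worst case you draw 3 of each of the 5 suits: 5 × 3 = 15.
One more forces 4 of some suit, so 15 + 1 = 16.

16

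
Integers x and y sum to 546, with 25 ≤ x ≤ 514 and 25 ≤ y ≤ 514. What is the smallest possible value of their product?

For a fixed sum, xy is smallest when x and y are as far apart as possible.
At the endpoint x = 32, y = 546 − 32 = 514, so xy = 32 × 514 = 16448.

16448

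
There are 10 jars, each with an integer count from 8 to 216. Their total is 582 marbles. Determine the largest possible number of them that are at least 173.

3

With k values at 173 or above and the rest at least 8, the sum is at least 80 + 165k.
Since the sum is 582, we need 165k ≤ 502, i.e. k ≤ 3.
k = 3 is achieved by 3 values at 173 and 7 at 8, total 575; add 7 to one value (staying below 173) to reach 582.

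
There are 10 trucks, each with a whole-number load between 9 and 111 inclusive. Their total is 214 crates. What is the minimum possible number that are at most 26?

Each value above 26 is at least 27, contributing at least 27 − 9 = 18 above the floor 9.
The sum exceeds the floor total 90 by 124, so at most ⌊124/18⌋ = 6 exceed 26, and at least 4 are ≤ 26.
Exactly 4 works: 4 values at 9 and 6 at 27 total 198; raise one of the low values by 16 (still ≤ 26) to hit 214.

4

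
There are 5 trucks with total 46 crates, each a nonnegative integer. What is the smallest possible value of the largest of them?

10

The 5 values sum to 46, so their maximum is at least ⌈46/5⌉ = 10.
Taking 4 copies of 9 and 1 copy of 10 gives exactly 46, so 10 is attained.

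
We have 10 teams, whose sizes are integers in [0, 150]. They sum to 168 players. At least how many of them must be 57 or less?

If only k of them are at most 57, the other 10 − k are at least 58, so the total is at least (10 − k)·58 + k·0.
This is ≤ 168, so (10 − k)·58 + 0k ≤ 168, which gives k ≥ 8.
Exactly 8 works: 8 values at 0 and 2 at 58 total 116; raise one of the low values by 52 (still ≤ 57) to hit 168.

8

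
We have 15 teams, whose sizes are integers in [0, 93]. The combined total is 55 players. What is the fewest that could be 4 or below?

If only k of them are at most 4, the other 15 − k are at least 5, so the total is at least (15 − k)·5 + k·0.
This is ≤ 55, so (15 − k)·5 + 0k ≤ 55, which gives k ≥ 4.
Exactly 4 works: 4 values at 0 and 11 at 5 total 55.

4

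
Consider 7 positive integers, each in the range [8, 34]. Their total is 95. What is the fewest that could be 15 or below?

3

If only k of them are at most 15, the other 7 − k are at least 16, so the total is at least (7 − k)·16 + k·8.
This is ≤ 95, so (7 − k)·16 + 8k ≤ 95, which gives k ≥ 3.
Exactly 3 works: 3 values at 8 and 4 at 16 total 88; raise one of the low values by 7 (still ≤ 15) to hit 95.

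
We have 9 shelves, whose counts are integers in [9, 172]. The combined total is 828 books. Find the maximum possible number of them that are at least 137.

With k values at 137 or above and the rest at least 9, the sum is at least 81 + 128k.
Since the sum is 828, we need 128k ≤ 747, i.e. k ≤ 5.
k = 5 is achieved by 5 values at 137 and 4 at 9, total 721; add 107 to one value (staying below 137) to reach 828.

5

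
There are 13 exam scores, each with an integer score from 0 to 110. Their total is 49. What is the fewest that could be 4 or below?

If only k of them are at most 4, the other 13 − k are at least 5, so the total is at least (13 − k)·5 + k·0.
This is ≤ 49, so (13 − k)·5 + 0k ≤ 49, which gives k ≥ 4.
Exactly 4 works: 4 values at 0 and 9 at 5 total 45; raise one of the low values by 4 (still ≤ 4) to hit 49.

4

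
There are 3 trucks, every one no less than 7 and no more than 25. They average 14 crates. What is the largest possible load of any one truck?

To make one truck as large as possible, make the other 2 as small as possible.
The total is 3 × 14 = 42.
The other 2 contribute at least 2 × 7 = 14, leaving at most 42 − 14 = 28.
But each truck is capped at 25, so the maximum is 25.
Achievable: one at 25 and the other 2 totalling 17, which fits since 2 × 7 ≤ 17 ≤ 2 × 25.

25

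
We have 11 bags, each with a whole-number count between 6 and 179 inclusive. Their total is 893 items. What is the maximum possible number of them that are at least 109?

8

If k of the values are ≥ 109, the total is ≥ 109k + 6(11 − k).
Setting 109k + 6(11 − k) ≤ 893 gives 103k ≤ 827, so k ≤ 8.
k = 8 is achieved by 8 values at 109 and 3 at 6, total 890; add 3 to one value (staying below 109) to reach 893.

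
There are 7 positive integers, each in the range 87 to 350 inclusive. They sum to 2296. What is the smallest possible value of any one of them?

196

Minimizing one value means maximizing the remaining 6.
The other 6 contribute at most 6 × 350 = 2100, leaving at least 2296 − 2100 = 196.
Since 196 ≥ 87, this is achievable: one at 196 and 6 at 350.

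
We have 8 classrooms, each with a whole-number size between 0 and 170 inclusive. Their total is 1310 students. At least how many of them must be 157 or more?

5

If only k of them are at least 157, the other 8 − k are at most 156, so the total is at most k·170 + (8 − k)·156.
This must reach 1310, so k·170 + (8 − k)·156 ≥ 1310, giving k ≥ 5.
Exactly 5 works: 5 values at 170 and 3 at 156 total 1318; lower one of the high values by 8 (still ≥ 157) to hit 1310.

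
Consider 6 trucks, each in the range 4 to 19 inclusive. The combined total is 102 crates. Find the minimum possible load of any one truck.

7

Minimizing one value means maximizing the remaining 5.
The other 5 contribute at most 5 × 19 = 95, leaving at least 102 − 95 = 7.
Since 7 ≥ 4, this is achievable: one at 7 and 5 at 19.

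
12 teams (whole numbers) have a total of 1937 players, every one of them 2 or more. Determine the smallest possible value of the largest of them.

The 12 values sum to 1937, so their maximum is at least ⌈1937/12⌉ = 162.
Taking 7 copies of 161 and 5 copies of 162 gives exactly 1937, so 162 is attained.

162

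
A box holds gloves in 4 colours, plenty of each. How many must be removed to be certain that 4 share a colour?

13

In the worst case you draw 3 of each of the 4 colours: 4 × 3 = 12.
One more forces 4 of some colour, so 12 + 1 = 13.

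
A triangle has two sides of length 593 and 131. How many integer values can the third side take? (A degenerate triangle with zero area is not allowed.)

The triangle inequality gives |593 − 131| < c < 593 + 131, i.e. 462 < c < 724.
So c can be any integer from 463 to 723: 261 values.

261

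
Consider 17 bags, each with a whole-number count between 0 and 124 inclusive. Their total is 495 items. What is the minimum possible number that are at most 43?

Each value above 43 is at least 44, contributing at least 44 − 0 = 44 above the floor 0.
The sum exceeds the floor total 0 by 495, so at most ⌊495/44⌋ = 11 exceed 43, and at least 6 are ≤ 43.
Exactly 6 works: 6 values at 0 and 11 at 44 total 484; raise one of the low values by 11 (still ≤ 43) to hit 495.

6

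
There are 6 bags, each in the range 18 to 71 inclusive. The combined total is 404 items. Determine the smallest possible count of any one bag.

To make one bag as small as possible, make the other 5 as large as possible.
The other 5 contribute at most 5 × 71 = 355, leaving at least 404 − 355 = 49.
Since 49 ≥ 18, this is achievable: one at 49 and 5 at 71.

49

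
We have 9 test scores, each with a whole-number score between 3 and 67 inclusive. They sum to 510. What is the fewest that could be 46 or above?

5

Each value short of 46 is at most 45, costing at least 67 − 45 = 22 against the maximum total of 603.
We can afford to lose at most 603 − 510 = 93, so at most ⌊93/22⌋ = 4 fall short, and at least 5 are ≥ 46.
Exactly 5 works: 5 values at 67 and 4 at 45 total 515; lower one of the high values by 5 (still ≥ 46) to hit 510.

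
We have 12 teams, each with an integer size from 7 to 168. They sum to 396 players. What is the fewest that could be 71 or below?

Let j be the number exceeding 71. Then the total is ≥ 72·j + 7·(12 − j) = 84 + 65j.
So 65j ≤ 312 and j ≤ 4; hence at least 12 − 4 = 8 are ≤ 71.
Exactly 8 works: 8 values at 7 and 4 at 72 total 344; raise one of the low values by 52 (still ≤ 71) to hit 396.

8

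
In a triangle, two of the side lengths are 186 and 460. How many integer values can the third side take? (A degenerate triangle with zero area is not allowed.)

The triangle inequality gives |186 − 460| < c < 186 + 460, i.e. 274 < c < 646.
So c can be any integer from 275 to 645: 371 values.

371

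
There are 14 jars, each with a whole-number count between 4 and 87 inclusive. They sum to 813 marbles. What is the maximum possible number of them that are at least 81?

9

With k values at 81 or above and the rest at least 4, the sum is at least 56 + 77k.
Since the sum is 813, we need 77k ≤ 757, i.e. k ≤ 9.
k = 9 is achieved by 9 values at 81 and 5 at 4, total 749; add 64 to one value (staying below 81) to reach 813.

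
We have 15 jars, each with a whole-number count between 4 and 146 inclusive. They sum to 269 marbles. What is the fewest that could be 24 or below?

6

Let j be the number exceeding 24. Then the total is ≥ 25·j + 4·(15 − j) = 60 + 21j.
So 21j ≤ 209 and j ≤ 9; hence at least 15 − 9 = 6 are ≤ 24.
Exactly 6 works: 6 values at 4 and 9 at 25 total 249; raise one of the low values by 20 (still ≤ 24) to hit 269.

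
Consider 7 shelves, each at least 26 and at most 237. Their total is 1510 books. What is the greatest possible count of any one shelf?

237

Maximizing one value means minimizing the remaining 6.
The other 6 contribute at least 6 × 26 = 156, leaving at most 1510 − 156 = 1354.
But each shelf is capped at 237, so the maximum is 237.
Achievable: one at 237 and the other 6 totalling 1273, which fits since 6 × 26 ≤ 1273 ≤ 6 × 237.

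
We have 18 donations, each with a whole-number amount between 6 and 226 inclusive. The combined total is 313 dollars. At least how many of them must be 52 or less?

14

If only k of them are at most 52, the other 18 − k are at least 53, so the total is at least (18 − k)·53 + k·6.
This is ≤ 313, so (18 − k)·53 + 6k ≤ 313, which gives k ≥ 14.
Exactly 14 works: 14 values at 6 and 4 at 53 total 296; raise one of the low values by 17 (still ≤ 52) to hit 313.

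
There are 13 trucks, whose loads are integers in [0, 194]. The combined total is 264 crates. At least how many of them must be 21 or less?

Each value above 21 is at least 22, contributing at least 22 − 0 = 22 above the floor 0.
The sum exceeds the floor total 0 by 264, so at most ⌊264/22⌋ = 12 exceed 21, and at least 1 are ≤ 21.
Exactly 1 works: 1 value at 0 and 12 at 22 total 264.

1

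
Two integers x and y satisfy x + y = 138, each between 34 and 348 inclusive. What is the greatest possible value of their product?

4761

For a fixed sum, the product xy is largest when x and y are as close as possible.
Taking x = 69 and y = 69 (both in [34, 348]) gives xy = 4761.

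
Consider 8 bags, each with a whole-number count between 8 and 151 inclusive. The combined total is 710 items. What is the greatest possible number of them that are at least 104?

6

Suppose k of them are at least 104. Those contribute at least 104 each and the other 8 − k at least 8 each.
So the total is at least 104k + 8(8 − k) = 64 + 96k. This must be ≤ 710, giving k ≤ 6.
k = 6 is achieved by 6 values at 104 and 2 at 8, total 640; add 70 to one value (staying below 104) to reach 710.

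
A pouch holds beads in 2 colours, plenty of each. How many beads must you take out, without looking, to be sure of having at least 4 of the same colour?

7

You could draw 3 of every colour without reaching 4 of any — 6 in all.
One more forces 4 of some colour, so 6 + 1 = 7.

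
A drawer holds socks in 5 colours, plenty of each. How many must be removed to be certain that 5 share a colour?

21

In the worst case you draw 4 of each of the 5 colours: 5 × 4 = 20.
One more forces 5 of some colour, so 20 + 1 = 21.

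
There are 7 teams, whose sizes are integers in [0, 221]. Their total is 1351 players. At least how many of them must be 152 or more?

Each value short of 152 is at most 151, costing at least 221 − 151 = 70 against the maximum total of 1547.
We can afford to lose at most 1547 − 1351 = 196, so at most ⌊196/70⌋ = 2 fall short, and at least 5 are ≥ 152.
Exactly 5 works: 5 values at 221 and 2 at 151 total 1407; lower one of the high values by 56 (still ≥ 152) to hit 1351.

5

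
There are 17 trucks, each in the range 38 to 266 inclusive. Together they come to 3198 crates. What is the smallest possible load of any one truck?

To make one truck as small as possible, make the other 16 as large as possible.
The other 16 can take up 16 × 266 = 4256 ≥ 3198 − 38, so one truck can sit at its floor of 38.
Achievable: one at 38 and the other 16 totalling 3160, which fits since 16 × 38 ≤ 3160 ≤ 16 × 266.

38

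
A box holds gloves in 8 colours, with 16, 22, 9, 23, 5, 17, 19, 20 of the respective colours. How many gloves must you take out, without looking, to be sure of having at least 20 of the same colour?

In the worst case you take as many as possible of each colour without reaching 20: 16 + 19 + 9 + 19 + 5 + 17 + 19 + 19 = 123.
The next one must give 20 of some colour, so 123 + 1 = 124.

124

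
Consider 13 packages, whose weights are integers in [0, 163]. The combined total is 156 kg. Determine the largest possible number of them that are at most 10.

Suppose k of them are at most 10. Those contribute at most 10 each and the rest at most 163 each.
So the total is at most 10k + 163(13 − k) = 2119 − 153k. This must still be ≥ 156, so k ≤ 12.
k = 12 is achieved by 12 values at 10 and 1 at 163, total 283; lower one of the 163's by 127 (still > 10) to reach 156.

12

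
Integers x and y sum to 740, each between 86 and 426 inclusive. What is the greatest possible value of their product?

136900

With x + y fixed, xy peaks when the two are closest together.
Taking x = 370 and y = 370 (both in [86, 426]) gives xy = 136900.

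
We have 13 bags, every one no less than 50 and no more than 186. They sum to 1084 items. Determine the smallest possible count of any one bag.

Minimizing one value means maximizing the remaining 12.
The other 12 can take up 12 × 186 = 2232 ≥ 1084 − 50, so one bag can sit at its floor of 50.
Achievable: one at 50 and the other 12 totalling 1034, which fits since 12 × 50 ≤ 1034 ≤ 12 × 186.

50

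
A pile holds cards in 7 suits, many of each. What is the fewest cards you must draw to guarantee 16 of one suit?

106

In the worst case you draw 15 of each of the 7 suits: 7 × 15 = 105.
One more forces 16 of some suit, so 105 + 1 = 106.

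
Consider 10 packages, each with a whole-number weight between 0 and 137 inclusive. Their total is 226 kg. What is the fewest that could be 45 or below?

6

Let j be the number exceeding 45. Then the total is ≥ 46·j + 0·(10 − j) = 0 + 46j.
So 46j ≤ 226 and j ≤ 4; hence at least 10 − 4 = 6 are ≤ 45.
Exactly 6 works: 6 values at 0 and 4 at 46 total 184; raise one of the low values by 42 (still ≤ 45) to hit 226.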